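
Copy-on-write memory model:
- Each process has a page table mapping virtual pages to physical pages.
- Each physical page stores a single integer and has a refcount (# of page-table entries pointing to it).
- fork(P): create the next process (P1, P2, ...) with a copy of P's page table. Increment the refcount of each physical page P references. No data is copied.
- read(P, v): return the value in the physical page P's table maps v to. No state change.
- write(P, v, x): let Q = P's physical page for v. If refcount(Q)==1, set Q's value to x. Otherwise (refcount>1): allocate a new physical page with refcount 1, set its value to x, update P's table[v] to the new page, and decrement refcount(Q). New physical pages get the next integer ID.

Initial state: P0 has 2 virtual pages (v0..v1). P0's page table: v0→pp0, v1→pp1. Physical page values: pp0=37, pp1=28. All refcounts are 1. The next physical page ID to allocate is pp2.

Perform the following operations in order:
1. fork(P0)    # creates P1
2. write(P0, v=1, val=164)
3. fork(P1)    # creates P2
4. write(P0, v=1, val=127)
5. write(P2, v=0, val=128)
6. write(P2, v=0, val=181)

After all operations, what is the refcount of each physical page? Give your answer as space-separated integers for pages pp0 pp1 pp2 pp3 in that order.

Answer: 2 2 1 1

Derivation:
Op 1: fork(P0) -> P1. 2 ppages; refcounts: pp0:2 pp1:2
Op 2: write(P0, v1, 164). refcount(pp1)=2>1 -> COPY to pp2. 3 ppages; refcounts: pp0:2 pp1:1 pp2:1
Op 3: fork(P1) -> P2. 3 ppages; refcounts: pp0:3 pp1:2 pp2:1
Op 4: write(P0, v1, 127). refcount(pp2)=1 -> write in place. 3 ppages; refcounts: pp0:3 pp1:2 pp2:1
Op 5: write(P2, v0, 128). refcount(pp0)=3>1 -> COPY to pp3. 4 ppages; refcounts: pp0:2 pp1:2 pp2:1 pp3:1
Op 6: write(P2, v0, 181). refcount(pp3)=1 -> write in place. 4 ppages; refcounts: pp0:2 pp1:2 pp2:1 pp3:1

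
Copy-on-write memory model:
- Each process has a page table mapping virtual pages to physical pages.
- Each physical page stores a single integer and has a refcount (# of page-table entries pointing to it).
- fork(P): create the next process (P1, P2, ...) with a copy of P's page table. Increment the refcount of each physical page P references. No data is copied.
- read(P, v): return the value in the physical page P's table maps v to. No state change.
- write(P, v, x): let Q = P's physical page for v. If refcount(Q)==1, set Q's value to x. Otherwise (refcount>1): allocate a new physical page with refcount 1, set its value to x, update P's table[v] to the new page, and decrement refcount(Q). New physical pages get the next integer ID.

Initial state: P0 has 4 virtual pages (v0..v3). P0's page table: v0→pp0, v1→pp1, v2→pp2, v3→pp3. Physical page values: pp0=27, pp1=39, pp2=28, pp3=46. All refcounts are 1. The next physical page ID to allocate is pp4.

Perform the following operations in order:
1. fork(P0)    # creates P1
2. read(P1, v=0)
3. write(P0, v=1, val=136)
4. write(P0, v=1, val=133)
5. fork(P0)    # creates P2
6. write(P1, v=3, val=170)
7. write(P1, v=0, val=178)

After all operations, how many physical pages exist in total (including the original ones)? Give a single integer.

Op 1: fork(P0) -> P1. 4 ppages; refcounts: pp0:2 pp1:2 pp2:2 pp3:2
Op 2: read(P1, v0) -> 27. No state change.
Op 3: write(P0, v1, 136). refcount(pp1)=2>1 -> COPY to pp4. 5 ppages; refcounts: pp0:2 pp1:1 pp2:2 pp3:2 pp4:1
Op 4: write(P0, v1, 133). refcount(pp4)=1 -> write in place. 5 ppages; refcounts: pp0:2 pp1:1 pp2:2 pp3:2 pp4:1
Op 5: fork(P0) -> P2. 5 ppages; refcounts: pp0:3 pp1:1 pp2:3 pp3:3 pp4:2
Op 6: write(P1, v3, 170). refcount(pp3)=3>1 -> COPY to pp5. 6 ppages; refcounts: pp0:3 pp1:1 pp2:3 pp3:2 pp4:2 pp5:1
Op 7: write(P1, v0, 178). refcount(pp0)=3>1 -> COPY to pp6. 7 ppages; refcounts: pp0:2 pp1:1 pp2:3 pp3:2 pp4:2 pp5:1 pp6:1

Answer: 7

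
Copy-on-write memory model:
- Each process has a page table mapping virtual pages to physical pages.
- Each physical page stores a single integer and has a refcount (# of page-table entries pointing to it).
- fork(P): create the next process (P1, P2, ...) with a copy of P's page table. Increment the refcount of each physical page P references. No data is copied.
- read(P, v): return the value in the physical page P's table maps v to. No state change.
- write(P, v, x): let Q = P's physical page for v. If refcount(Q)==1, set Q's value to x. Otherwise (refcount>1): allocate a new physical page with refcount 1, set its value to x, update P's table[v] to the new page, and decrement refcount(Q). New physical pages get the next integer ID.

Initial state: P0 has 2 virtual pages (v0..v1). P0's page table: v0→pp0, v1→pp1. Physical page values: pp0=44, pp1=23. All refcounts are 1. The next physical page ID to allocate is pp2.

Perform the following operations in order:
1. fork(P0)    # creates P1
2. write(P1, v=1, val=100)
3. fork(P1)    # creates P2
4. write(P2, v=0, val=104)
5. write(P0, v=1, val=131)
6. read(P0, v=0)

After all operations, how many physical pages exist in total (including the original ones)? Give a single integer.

Op 1: fork(P0) -> P1. 2 ppages; refcounts: pp0:2 pp1:2
Op 2: write(P1, v1, 100). refcount(pp1)=2>1 -> COPY to pp2. 3 ppages; refcounts: pp0:2 pp1:1 pp2:1
Op 3: fork(P1) -> P2. 3 ppages; refcounts: pp0:3 pp1:1 pp2:2
Op 4: write(P2, v0, 104). refcount(pp0)=3>1 -> COPY to pp3. 4 ppages; refcounts: pp0:2 pp1:1 pp2:2 pp3:1
Op 5: write(P0, v1, 131). refcount(pp1)=1 -> write in place. 4 ppages; refcounts: pp0:2 pp1:1 pp2:2 pp3:1
Op 6: read(P0, v0) -> 44. No state change.

Answer: 4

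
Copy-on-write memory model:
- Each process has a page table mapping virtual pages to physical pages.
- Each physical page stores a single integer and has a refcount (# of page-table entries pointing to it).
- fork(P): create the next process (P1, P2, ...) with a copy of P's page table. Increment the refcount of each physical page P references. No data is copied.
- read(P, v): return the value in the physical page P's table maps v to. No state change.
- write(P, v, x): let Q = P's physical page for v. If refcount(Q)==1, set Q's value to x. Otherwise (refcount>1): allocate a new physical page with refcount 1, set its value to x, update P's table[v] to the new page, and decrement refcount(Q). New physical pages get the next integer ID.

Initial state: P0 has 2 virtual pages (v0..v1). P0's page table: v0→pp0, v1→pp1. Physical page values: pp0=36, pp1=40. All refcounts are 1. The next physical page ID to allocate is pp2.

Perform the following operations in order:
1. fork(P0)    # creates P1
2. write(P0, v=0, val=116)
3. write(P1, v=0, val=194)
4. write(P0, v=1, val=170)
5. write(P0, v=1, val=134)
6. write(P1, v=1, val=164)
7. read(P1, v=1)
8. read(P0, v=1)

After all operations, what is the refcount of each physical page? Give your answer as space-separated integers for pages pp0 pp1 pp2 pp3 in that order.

Answer: 1 1 1 1

Derivation:
Op 1: fork(P0) -> P1. 2 ppages; refcounts: pp0:2 pp1:2
Op 2: write(P0, v0, 116). refcount(pp0)=2>1 -> COPY to pp2. 3 ppages; refcounts: pp0:1 pp1:2 pp2:1
Op 3: write(P1, v0, 194). refcount(pp0)=1 -> write in place. 3 ppages; refcounts: pp0:1 pp1:2 pp2:1
Op 4: write(P0, v1, 170). refcount(pp1)=2>1 -> COPY to pp3. 4 ppages; refcounts: pp0:1 pp1:1 pp2:1 pp3:1
Op 5: write(P0, v1, 134). refcount(pp3)=1 -> write in place. 4 ppages; refcounts: pp0:1 pp1:1 pp2:1 pp3:1
Op 6: write(P1, v1, 164). refcount(pp1)=1 -> write in place. 4 ppages; refcounts: pp0:1 pp1:1 pp2:1 pp3:1
Op 7: read(P1, v1) -> 164. No state change.
Op 8: read(P0, v1) -> 134. No state change.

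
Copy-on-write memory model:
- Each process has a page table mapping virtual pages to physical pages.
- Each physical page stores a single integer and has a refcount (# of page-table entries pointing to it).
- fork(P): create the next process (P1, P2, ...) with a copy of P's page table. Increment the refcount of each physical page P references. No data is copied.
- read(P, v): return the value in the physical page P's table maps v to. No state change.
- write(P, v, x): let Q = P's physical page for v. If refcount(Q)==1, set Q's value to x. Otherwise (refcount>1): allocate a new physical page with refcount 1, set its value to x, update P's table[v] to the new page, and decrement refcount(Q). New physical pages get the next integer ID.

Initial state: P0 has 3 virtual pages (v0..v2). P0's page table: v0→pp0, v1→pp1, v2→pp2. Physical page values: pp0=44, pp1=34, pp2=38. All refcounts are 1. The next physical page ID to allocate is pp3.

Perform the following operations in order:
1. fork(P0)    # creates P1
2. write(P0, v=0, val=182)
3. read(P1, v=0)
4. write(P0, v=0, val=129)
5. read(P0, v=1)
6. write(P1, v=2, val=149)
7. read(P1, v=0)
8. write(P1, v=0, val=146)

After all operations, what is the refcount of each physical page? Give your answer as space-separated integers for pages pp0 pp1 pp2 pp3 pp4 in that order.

Answer: 1 2 1 1 1

Derivation:
Op 1: fork(P0) -> P1. 3 ppages; refcounts: pp0:2 pp1:2 pp2:2
Op 2: write(P0, v0, 182). refcount(pp0)=2>1 -> COPY to pp3. 4 ppages; refcounts: pp0:1 pp1:2 pp2:2 pp3:1
Op 3: read(P1, v0) -> 44. No state change.
Op 4: write(P0, v0, 129). refcount(pp3)=1 -> write in place. 4 ppages; refcounts: pp0:1 pp1:2 pp2:2 pp3:1
Op 5: read(P0, v1) -> 34. No state change.
Op 6: write(P1, v2, 149). refcount(pp2)=2>1 -> COPY to pp4. 5 ppages; refcounts: pp0:1 pp1:2 pp2:1 pp3:1 pp4:1
Op 7: read(P1, v0) -> 44. No state change.
Op 8: write(P1, v0, 146). refcount(pp0)=1 -> write in place. 5 ppages; refcounts: pp0:1 pp1:2 pp2:1 pp3:1 pp4:1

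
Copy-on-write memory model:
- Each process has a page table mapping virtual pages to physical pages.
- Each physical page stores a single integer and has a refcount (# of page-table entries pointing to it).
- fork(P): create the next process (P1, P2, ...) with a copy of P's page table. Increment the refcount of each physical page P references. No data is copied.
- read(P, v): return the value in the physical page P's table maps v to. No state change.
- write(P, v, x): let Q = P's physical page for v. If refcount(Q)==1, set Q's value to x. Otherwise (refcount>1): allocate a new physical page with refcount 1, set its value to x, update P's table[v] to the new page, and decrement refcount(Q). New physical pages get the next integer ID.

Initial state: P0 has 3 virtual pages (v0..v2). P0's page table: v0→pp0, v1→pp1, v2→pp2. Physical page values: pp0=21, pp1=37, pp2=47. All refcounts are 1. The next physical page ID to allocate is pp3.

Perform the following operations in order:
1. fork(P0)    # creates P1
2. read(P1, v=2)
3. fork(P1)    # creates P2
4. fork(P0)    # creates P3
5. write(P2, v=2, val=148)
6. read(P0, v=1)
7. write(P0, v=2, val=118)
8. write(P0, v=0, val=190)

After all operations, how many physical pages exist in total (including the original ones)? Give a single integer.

Answer: 6

Derivation:
Op 1: fork(P0) -> P1. 3 ppages; refcounts: pp0:2 pp1:2 pp2:2
Op 2: read(P1, v2) -> 47. No state change.
Op 3: fork(P1) -> P2. 3 ppages; refcounts: pp0:3 pp1:3 pp2:3
Op 4: fork(P0) -> P3. 3 ppages; refcounts: pp0:4 pp1:4 pp2:4
Op 5: write(P2, v2, 148). refcount(pp2)=4>1 -> COPY to pp3. 4 ppages; refcounts: pp0:4 pp1:4 pp2:3 pp3:1
Op 6: read(P0, v1) -> 37. No state change.
Op 7: write(P0, v2, 118). refcount(pp2)=3>1 -> COPY to pp4. 5 ppages; refcounts: pp0:4 pp1:4 pp2:2 pp3:1 pp4:1
Op 8: write(P0, v0, 190). refcount(pp0)=4>1 -> COPY to pp5. 6 ppages; refcounts: pp0:3 pp1:4 pp2:2 pp3:1 pp4:1 pp5:1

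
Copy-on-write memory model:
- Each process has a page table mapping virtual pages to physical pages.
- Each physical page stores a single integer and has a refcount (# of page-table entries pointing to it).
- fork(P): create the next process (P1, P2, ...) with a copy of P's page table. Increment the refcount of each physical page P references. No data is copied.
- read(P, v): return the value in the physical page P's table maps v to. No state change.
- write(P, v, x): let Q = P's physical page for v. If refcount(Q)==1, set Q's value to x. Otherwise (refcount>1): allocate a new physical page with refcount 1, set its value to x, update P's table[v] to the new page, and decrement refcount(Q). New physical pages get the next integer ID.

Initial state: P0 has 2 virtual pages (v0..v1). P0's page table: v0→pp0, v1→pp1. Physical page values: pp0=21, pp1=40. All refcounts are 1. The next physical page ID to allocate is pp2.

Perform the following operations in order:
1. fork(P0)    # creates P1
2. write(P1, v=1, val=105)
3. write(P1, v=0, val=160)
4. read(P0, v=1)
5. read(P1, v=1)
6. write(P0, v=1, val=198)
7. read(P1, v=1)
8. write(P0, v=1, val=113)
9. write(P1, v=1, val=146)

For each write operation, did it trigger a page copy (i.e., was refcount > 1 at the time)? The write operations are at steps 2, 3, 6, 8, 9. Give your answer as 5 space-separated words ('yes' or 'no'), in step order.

Op 1: fork(P0) -> P1. 2 ppages; refcounts: pp0:2 pp1:2
Op 2: write(P1, v1, 105). refcount(pp1)=2>1 -> COPY to pp2. 3 ppages; refcounts: pp0:2 pp1:1 pp2:1
Op 3: write(P1, v0, 160). refcount(pp0)=2>1 -> COPY to pp3. 4 ppages; refcounts: pp0:1 pp1:1 pp2:1 pp3:1
Op 4: read(P0, v1) -> 40. No state change.
Op 5: read(P1, v1) -> 105. No state change.
Op 6: write(P0, v1, 198). refcount(pp1)=1 -> write in place. 4 ppages; refcounts: pp0:1 pp1:1 pp2:1 pp3:1
Op 7: read(P1, v1) -> 105. No state change.
Op 8: write(P0, v1, 113). refcount(pp1)=1 -> write in place. 4 ppages; refcounts: pp0:1 pp1:1 pp2:1 pp3:1
Op 9: write(P1, v1, 146). refcount(pp2)=1 -> write in place. 4 ppages; refcounts: pp0:1 pp1:1 pp2:1 pp3:1

yes yes no no no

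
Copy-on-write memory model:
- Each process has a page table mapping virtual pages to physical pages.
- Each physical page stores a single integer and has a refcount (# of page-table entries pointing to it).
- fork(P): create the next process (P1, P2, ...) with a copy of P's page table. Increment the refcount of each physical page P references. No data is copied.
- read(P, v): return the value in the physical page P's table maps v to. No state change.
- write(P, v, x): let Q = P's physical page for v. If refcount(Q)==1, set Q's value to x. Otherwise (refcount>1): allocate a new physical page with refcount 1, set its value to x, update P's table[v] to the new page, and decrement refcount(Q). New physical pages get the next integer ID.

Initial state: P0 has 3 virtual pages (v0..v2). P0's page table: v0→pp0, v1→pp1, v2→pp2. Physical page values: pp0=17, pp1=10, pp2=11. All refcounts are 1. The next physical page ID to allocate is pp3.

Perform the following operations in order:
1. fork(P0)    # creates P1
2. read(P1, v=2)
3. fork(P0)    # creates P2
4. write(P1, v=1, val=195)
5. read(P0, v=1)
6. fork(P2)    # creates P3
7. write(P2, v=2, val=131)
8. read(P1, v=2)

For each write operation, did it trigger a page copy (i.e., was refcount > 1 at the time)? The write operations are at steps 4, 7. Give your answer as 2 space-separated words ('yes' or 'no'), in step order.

Op 1: fork(P0) -> P1. 3 ppages; refcounts: pp0:2 pp1:2 pp2:2
Op 2: read(P1, v2) -> 11. No state change.
Op 3: fork(P0) -> P2. 3 ppages; refcounts: pp0:3 pp1:3 pp2:3
Op 4: write(P1, v1, 195). refcount(pp1)=3>1 -> COPY to pp3. 4 ppages; refcounts: pp0:3 pp1:2 pp2:3 pp3:1
Op 5: read(P0, v1) -> 10. No state change.
Op 6: fork(P2) -> P3. 4 ppages; refcounts: pp0:4 pp1:3 pp2:4 pp3:1
Op 7: write(P2, v2, 131). refcount(pp2)=4>1 -> COPY to pp4. 5 ppages; refcounts: pp0:4 pp1:3 pp2:3 pp3:1 pp4:1
Op 8: read(P1, v2) -> 11. No state change.

yes yes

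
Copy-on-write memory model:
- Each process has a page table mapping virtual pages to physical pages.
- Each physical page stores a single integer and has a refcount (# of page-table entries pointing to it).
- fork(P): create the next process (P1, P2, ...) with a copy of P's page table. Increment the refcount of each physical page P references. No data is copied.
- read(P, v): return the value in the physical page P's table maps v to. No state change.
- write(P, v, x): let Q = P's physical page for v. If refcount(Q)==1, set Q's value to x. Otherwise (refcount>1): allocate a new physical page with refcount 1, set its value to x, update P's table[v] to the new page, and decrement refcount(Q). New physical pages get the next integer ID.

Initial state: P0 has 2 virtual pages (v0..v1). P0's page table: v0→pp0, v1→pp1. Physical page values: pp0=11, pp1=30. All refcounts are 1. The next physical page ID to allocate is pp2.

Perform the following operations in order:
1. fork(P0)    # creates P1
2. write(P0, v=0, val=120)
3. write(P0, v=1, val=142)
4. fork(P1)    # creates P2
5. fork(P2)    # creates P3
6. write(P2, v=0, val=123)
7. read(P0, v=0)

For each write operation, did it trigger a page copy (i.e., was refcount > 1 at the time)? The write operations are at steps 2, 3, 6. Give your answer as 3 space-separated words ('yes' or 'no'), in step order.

Op 1: fork(P0) -> P1. 2 ppages; refcounts: pp0:2 pp1:2
Op 2: write(P0, v0, 120). refcount(pp0)=2>1 -> COPY to pp2. 3 ppages; refcounts: pp0:1 pp1:2 pp2:1
Op 3: write(P0, v1, 142). refcount(pp1)=2>1 -> COPY to pp3. 4 ppages; refcounts: pp0:1 pp1:1 pp2:1 pp3:1
Op 4: fork(P1) -> P2. 4 ppages; refcounts: pp0:2 pp1:2 pp2:1 pp3:1
Op 5: fork(P2) -> P3. 4 ppages; refcounts: pp0:3 pp1:3 pp2:1 pp3:1
Op 6: write(P2, v0, 123). refcount(pp0)=3>1 -> COPY to pp4. 5 ppages; refcounts: pp0:2 pp1:3 pp2:1 pp3:1 pp4:1
Op 7: read(P0, v0) -> 120. No state change.

yes yes yes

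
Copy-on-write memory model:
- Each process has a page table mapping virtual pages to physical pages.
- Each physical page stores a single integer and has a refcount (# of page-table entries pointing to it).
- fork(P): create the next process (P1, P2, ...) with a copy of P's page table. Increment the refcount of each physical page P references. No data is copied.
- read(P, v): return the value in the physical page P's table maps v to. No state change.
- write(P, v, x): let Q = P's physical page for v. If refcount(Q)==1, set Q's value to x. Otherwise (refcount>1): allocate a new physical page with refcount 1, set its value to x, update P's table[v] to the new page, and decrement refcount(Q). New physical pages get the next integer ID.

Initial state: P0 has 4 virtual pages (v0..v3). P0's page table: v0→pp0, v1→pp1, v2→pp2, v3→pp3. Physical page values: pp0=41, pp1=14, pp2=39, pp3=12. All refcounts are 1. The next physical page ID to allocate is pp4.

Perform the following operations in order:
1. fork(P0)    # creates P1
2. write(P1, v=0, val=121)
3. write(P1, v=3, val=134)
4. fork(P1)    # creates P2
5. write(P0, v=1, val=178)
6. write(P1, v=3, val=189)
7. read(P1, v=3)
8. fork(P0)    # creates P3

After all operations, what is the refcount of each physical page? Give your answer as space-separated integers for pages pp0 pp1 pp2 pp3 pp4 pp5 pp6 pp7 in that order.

Answer: 2 2 4 2 2 1 2 1

Derivation:
Op 1: fork(P0) -> P1. 4 ppages; refcounts: pp0:2 pp1:2 pp2:2 pp3:2
Op 2: write(P1, v0, 121). refcount(pp0)=2>1 -> COPY to pp4. 5 ppages; refcounts: pp0:1 pp1:2 pp2:2 pp3:2 pp4:1
Op 3: write(P1, v3, 134). refcount(pp3)=2>1 -> COPY to pp5. 6 ppages; refcounts: pp0:1 pp1:2 pp2:2 pp3:1 pp4:1 pp5:1
Op 4: fork(P1) -> P2. 6 ppages; refcounts: pp0:1 pp1:3 pp2:3 pp3:1 pp4:2 pp5:2
Op 5: write(P0, v1, 178). refcount(pp1)=3>1 -> COPY to pp6. 7 ppages; refcounts: pp0:1 pp1:2 pp2:3 pp3:1 pp4:2 pp5:2 pp6:1
Op 6: write(P1, v3, 189). refcount(pp5)=2>1 -> COPY to pp7. 8 ppages; refcounts: pp0:1 pp1:2 pp2:3 pp3:1 pp4:2 pp5:1 pp6:1 pp7:1
Op 7: read(P1, v3) -> 189. No state change.
Op 8: fork(P0) -> P3. 8 ppages; refcounts: pp0:2 pp1:2 pp2:4 pp3:2 pp4:2 pp5:1 pp6:2 pp7:1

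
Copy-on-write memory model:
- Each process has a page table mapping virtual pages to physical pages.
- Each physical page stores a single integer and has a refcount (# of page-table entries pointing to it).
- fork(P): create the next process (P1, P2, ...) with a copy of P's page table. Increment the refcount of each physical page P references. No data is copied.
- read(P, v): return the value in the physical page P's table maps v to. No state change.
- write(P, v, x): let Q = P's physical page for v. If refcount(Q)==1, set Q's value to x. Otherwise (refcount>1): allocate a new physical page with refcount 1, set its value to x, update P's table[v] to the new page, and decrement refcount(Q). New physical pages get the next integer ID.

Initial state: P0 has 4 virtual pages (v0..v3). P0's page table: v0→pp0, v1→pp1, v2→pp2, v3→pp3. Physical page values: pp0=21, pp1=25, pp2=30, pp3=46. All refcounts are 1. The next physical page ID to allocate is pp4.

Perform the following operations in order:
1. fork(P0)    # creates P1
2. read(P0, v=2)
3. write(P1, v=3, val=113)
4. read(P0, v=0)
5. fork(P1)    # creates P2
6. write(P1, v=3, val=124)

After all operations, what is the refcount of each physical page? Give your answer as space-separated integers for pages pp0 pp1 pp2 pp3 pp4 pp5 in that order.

Op 1: fork(P0) -> P1. 4 ppages; refcounts: pp0:2 pp1:2 pp2:2 pp3:2
Op 2: read(P0, v2) -> 30. No state change.
Op 3: write(P1, v3, 113). refcount(pp3)=2>1 -> COPY to pp4. 5 ppages; refcounts: pp0:2 pp1:2 pp2:2 pp3:1 pp4:1
Op 4: read(P0, v0) -> 21. No state change.
Op 5: fork(P1) -> P2. 5 ppages; refcounts: pp0:3 pp1:3 pp2:3 pp3:1 pp4:2
Op 6: write(P1, v3, 124). refcount(pp4)=2>1 -> COPY to pp5. 6 ppages; refcounts: pp0:3 pp1:3 pp2:3 pp3:1 pp4:1 pp5:1

Answer: 3 3 3 1 1 1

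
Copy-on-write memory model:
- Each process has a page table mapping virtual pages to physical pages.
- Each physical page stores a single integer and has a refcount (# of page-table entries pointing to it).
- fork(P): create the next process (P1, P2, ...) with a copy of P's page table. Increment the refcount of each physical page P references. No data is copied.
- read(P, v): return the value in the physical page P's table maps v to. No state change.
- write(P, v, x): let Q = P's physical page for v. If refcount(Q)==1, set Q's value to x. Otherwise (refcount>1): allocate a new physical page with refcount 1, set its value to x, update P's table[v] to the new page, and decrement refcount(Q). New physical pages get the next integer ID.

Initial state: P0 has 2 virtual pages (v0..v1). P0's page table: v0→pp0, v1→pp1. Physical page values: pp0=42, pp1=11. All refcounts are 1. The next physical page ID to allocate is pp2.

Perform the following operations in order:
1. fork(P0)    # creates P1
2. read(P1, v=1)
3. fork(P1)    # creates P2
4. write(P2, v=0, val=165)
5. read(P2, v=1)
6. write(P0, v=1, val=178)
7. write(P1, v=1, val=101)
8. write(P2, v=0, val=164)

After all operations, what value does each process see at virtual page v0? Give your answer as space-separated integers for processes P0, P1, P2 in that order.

Answer: 42 42 164

Derivation:
Op 1: fork(P0) -> P1. 2 ppages; refcounts: pp0:2 pp1:2
Op 2: read(P1, v1) -> 11. No state change.
Op 3: fork(P1) -> P2. 2 ppages; refcounts: pp0:3 pp1:3
Op 4: write(P2, v0, 165). refcount(pp0)=3>1 -> COPY to pp2. 3 ppages; refcounts: pp0:2 pp1:3 pp2:1
Op 5: read(P2, v1) -> 11. No state change.
Op 6: write(P0, v1, 178). refcount(pp1)=3>1 -> COPY to pp3. 4 ppages; refcounts: pp0:2 pp1:2 pp2:1 pp3:1
Op 7: write(P1, v1, 101). refcount(pp1)=2>1 -> COPY to pp4. 5 ppages; refcounts: pp0:2 pp1:1 pp2:1 pp3:1 pp4:1
Op 8: write(P2, v0, 164). refcount(pp2)=1 -> write in place. 5 ppages; refcounts: pp0:2 pp1:1 pp2:1 pp3:1 pp4:1
P0: v0 -> pp0 = 42
P1: v0 -> pp0 = 42
P2: v0 -> pp2 = 164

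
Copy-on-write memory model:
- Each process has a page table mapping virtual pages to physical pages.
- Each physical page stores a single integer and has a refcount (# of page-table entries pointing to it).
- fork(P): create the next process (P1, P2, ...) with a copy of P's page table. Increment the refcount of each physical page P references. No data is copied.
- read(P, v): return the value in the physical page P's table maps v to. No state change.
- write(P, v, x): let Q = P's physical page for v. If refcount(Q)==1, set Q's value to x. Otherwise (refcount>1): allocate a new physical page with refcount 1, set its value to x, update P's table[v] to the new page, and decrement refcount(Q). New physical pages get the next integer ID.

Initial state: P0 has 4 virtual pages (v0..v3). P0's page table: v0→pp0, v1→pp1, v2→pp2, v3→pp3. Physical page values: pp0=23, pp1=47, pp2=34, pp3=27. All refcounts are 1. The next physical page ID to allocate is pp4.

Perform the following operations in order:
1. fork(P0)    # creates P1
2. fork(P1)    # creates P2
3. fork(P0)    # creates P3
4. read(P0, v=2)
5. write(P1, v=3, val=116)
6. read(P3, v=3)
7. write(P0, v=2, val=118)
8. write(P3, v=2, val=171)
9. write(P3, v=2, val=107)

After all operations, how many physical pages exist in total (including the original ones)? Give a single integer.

Op 1: fork(P0) -> P1. 4 ppages; refcounts: pp0:2 pp1:2 pp2:2 pp3:2
Op 2: fork(P1) -> P2. 4 ppages; refcounts: pp0:3 pp1:3 pp2:3 pp3:3
Op 3: fork(P0) -> P3. 4 ppages; refcounts: pp0:4 pp1:4 pp2:4 pp3:4
Op 4: read(P0, v2) -> 34. No state change.
Op 5: write(P1, v3, 116). refcount(pp3)=4>1 -> COPY to pp4. 5 ppages; refcounts: pp0:4 pp1:4 pp2:4 pp3:3 pp4:1
Op 6: read(P3, v3) -> 27. No state change.
Op 7: write(P0, v2, 118). refcount(pp2)=4>1 -> COPY to pp5. 6 ppages; refcounts: pp0:4 pp1:4 pp2:3 pp3:3 pp4:1 pp5:1
Op 8: write(P3, v2, 171). refcount(pp2)=3>1 -> COPY to pp6. 7 ppages; refcounts: pp0:4 pp1:4 pp2:2 pp3:3 pp4:1 pp5:1 pp6:1
Op 9: write(P3, v2, 107). refcount(pp6)=1 -> write in place. 7 ppages; refcounts: pp0:4 pp1:4 pp2:2 pp3:3 pp4:1 pp5:1 pp6:1

Answer: 7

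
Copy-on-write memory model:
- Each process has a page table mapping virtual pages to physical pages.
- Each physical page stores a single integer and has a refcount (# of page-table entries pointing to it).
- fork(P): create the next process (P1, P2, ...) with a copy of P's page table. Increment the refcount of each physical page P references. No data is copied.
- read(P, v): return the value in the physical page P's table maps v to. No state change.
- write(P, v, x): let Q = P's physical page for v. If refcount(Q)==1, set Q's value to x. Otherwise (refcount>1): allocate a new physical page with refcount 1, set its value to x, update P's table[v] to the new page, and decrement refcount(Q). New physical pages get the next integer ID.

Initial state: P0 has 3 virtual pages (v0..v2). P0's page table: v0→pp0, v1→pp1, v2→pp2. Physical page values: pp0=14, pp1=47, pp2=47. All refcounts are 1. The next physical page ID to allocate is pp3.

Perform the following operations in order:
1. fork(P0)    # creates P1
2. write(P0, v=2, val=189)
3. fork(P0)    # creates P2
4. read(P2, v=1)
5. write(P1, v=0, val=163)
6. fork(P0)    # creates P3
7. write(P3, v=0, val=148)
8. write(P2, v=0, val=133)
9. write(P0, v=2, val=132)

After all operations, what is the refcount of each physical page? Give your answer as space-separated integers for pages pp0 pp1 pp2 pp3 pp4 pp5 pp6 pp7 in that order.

Answer: 1 4 1 2 1 1 1 1

Derivation:
Op 1: fork(P0) -> P1. 3 ppages; refcounts: pp0:2 pp1:2 pp2:2
Op 2: write(P0, v2, 189). refcount(pp2)=2>1 -> COPY to pp3. 4 ppages; refcounts: pp0:2 pp1:2 pp2:1 pp3:1
Op 3: fork(P0) -> P2. 4 ppages; refcounts: pp0:3 pp1:3 pp2:1 pp3:2
Op 4: read(P2, v1) -> 47. No state change.
Op 5: write(P1, v0, 163). refcount(pp0)=3>1 -> COPY to pp4. 5 ppages; refcounts: pp0:2 pp1:3 pp2:1 pp3:2 pp4:1
Op 6: fork(P0) -> P3. 5 ppages; refcounts: pp0:3 pp1:4 pp2:1 pp3:3 pp4:1
Op 7: write(P3, v0, 148). refcount(pp0)=3>1 -> COPY to pp5. 6 ppages; refcounts: pp0:2 pp1:4 pp2:1 pp3:3 pp4:1 pp5:1
Op 8: write(P2, v0, 133). refcount(pp0)=2>1 -> COPY to pp6. 7 ppages; refcounts: pp0:1 pp1:4 pp2:1 pp3:3 pp4:1 pp5:1 pp6:1
Op 9: write(P0, v2, 132). refcount(pp3)=3>1 -> COPY to pp7. 8 ppages; refcounts: pp0:1 pp1:4 pp2:1 pp3:2 pp4:1 pp5:1 pp6:1 pp7:1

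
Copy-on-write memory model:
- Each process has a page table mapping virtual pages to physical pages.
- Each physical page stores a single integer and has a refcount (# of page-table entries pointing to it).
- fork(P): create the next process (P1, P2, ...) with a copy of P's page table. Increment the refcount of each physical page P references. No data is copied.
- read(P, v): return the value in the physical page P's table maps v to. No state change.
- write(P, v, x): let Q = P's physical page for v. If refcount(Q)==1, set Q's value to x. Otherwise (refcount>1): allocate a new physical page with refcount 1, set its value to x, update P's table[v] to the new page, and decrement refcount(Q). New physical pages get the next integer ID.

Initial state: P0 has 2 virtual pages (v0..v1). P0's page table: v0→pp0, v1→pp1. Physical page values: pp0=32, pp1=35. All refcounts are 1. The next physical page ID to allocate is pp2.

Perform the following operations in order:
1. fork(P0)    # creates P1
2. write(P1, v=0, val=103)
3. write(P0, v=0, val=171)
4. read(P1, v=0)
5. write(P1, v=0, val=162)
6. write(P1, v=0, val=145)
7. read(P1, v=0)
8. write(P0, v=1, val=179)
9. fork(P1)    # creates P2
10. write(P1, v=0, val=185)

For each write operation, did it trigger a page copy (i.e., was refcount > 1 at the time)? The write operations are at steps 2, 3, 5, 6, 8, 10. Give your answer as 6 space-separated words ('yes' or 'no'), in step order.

Op 1: fork(P0) -> P1. 2 ppages; refcounts: pp0:2 pp1:2
Op 2: write(P1, v0, 103). refcount(pp0)=2>1 -> COPY to pp2. 3 ppages; refcounts: pp0:1 pp1:2 pp2:1
Op 3: write(P0, v0, 171). refcount(pp0)=1 -> write in place. 3 ppages; refcounts: pp0:1 pp1:2 pp2:1
Op 4: read(P1, v0) -> 103. No state change.
Op 5: write(P1, v0, 162). refcount(pp2)=1 -> write in place. 3 ppages; refcounts: pp0:1 pp1:2 pp2:1
Op 6: write(P1, v0, 145). refcount(pp2)=1 -> write in place. 3 ppages; refcounts: pp0:1 pp1:2 pp2:1
Op 7: read(P1, v0) -> 145. No state change.
Op 8: write(P0, v1, 179). refcount(pp1)=2>1 -> COPY to pp3. 4 ppages; refcounts: pp0:1 pp1:1 pp2:1 pp3:1
Op 9: fork(P1) -> P2. 4 ppages; refcounts: pp0:1 pp1:2 pp2:2 pp3:1
Op 10: write(P1, v0, 185). refcount(pp2)=2>1 -> COPY to pp4. 5 ppages; refcounts: pp0:1 pp1:2 pp2:1 pp3:1 pp4:1

yes no no no yes yes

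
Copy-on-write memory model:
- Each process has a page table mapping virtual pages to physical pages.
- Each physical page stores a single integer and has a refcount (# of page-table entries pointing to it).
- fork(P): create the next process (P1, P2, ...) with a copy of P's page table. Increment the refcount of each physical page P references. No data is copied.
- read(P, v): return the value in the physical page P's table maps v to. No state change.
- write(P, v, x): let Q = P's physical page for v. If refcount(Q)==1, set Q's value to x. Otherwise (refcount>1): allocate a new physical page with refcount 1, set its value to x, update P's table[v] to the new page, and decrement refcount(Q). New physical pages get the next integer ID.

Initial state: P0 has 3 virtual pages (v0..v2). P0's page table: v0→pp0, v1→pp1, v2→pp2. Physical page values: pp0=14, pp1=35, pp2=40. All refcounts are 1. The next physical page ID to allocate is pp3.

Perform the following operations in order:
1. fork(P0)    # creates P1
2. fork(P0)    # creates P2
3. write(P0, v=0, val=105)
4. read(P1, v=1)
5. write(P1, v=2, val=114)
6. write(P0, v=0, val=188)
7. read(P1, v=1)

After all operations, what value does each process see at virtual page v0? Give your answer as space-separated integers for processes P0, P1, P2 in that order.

Answer: 188 14 14

Derivation:
Op 1: fork(P0) -> P1. 3 ppages; refcounts: pp0:2 pp1:2 pp2:2
Op 2: fork(P0) -> P2. 3 ppages; refcounts: pp0:3 pp1:3 pp2:3
Op 3: write(P0, v0, 105). refcount(pp0)=3>1 -> COPY to pp3. 4 ppages; refcounts: pp0:2 pp1:3 pp2:3 pp3:1
Op 4: read(P1, v1) -> 35. No state change.
Op 5: write(P1, v2, 114). refcount(pp2)=3>1 -> COPY to pp4. 5 ppages; refcounts: pp0:2 pp1:3 pp2:2 pp3:1 pp4:1
Op 6: write(P0, v0, 188). refcount(pp3)=1 -> write in place. 5 ppages; refcounts: pp0:2 pp1:3 pp2:2 pp3:1 pp4:1
Op 7: read(P1, v1) -> 35. No state change.
P0: v0 -> pp3 = 188
P1: v0 -> pp0 = 14
P2: v0 -> pp0 = 14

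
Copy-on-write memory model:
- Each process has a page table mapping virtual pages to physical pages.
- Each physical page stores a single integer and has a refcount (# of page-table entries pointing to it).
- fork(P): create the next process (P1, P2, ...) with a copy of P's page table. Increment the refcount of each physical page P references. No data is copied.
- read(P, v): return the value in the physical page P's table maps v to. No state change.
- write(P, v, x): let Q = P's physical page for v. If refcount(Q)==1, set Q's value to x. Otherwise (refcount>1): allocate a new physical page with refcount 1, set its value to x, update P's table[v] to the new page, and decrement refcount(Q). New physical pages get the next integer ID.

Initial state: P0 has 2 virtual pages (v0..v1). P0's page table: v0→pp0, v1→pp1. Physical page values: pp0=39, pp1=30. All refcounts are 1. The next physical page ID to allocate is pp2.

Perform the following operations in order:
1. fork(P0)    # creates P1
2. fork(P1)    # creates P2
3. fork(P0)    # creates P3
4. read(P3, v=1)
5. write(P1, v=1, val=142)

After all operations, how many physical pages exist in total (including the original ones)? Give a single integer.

Op 1: fork(P0) -> P1. 2 ppages; refcounts: pp0:2 pp1:2
Op 2: fork(P1) -> P2. 2 ppages; refcounts: pp0:3 pp1:3
Op 3: fork(P0) -> P3. 2 ppages; refcounts: pp0:4 pp1:4
Op 4: read(P3, v1) -> 30. No state change.
Op 5: write(P1, v1, 142). refcount(pp1)=4>1 -> COPY to pp2. 3 ppages; refcounts: pp0:4 pp1:3 pp2:1

Answer: 3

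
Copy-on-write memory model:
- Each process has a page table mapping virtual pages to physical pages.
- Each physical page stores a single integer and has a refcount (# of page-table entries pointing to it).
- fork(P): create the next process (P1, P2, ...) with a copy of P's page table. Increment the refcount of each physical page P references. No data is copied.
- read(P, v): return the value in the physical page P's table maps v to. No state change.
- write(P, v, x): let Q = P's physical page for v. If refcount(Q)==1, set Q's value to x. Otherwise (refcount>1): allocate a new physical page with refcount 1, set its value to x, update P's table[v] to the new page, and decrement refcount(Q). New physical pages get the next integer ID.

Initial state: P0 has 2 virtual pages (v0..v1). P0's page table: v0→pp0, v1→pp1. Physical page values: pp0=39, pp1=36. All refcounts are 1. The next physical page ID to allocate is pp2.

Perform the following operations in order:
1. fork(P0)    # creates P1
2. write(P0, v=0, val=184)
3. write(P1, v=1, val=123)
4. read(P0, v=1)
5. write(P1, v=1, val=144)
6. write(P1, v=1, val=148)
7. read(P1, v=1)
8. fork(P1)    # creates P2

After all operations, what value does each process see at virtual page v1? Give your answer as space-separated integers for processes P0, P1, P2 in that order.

Answer: 36 148 148

Derivation:
Op 1: fork(P0) -> P1. 2 ppages; refcounts: pp0:2 pp1:2
Op 2: write(P0, v0, 184). refcount(pp0)=2>1 -> COPY to pp2. 3 ppages; refcounts: pp0:1 pp1:2 pp2:1
Op 3: write(P1, v1, 123). refcount(pp1)=2>1 -> COPY to pp3. 4 ppages; refcounts: pp0:1 pp1:1 pp2:1 pp3:1
Op 4: read(P0, v1) -> 36. No state change.
Op 5: write(P1, v1, 144). refcount(pp3)=1 -> write in place. 4 ppages; refcounts: pp0:1 pp1:1 pp2:1 pp3:1
Op 6: write(P1, v1, 148). refcount(pp3)=1 -> write in place. 4 ppages; refcounts: pp0:1 pp1:1 pp2:1 pp3:1
Op 7: read(P1, v1) -> 148. No state change.
Op 8: fork(P1) -> P2. 4 ppages; refcounts: pp0:2 pp1:1 pp2:1 pp3:2
P0: v1 -> pp1 = 36
P1: v1 -> pp3 = 148
P2: v1 -> pp3 = 148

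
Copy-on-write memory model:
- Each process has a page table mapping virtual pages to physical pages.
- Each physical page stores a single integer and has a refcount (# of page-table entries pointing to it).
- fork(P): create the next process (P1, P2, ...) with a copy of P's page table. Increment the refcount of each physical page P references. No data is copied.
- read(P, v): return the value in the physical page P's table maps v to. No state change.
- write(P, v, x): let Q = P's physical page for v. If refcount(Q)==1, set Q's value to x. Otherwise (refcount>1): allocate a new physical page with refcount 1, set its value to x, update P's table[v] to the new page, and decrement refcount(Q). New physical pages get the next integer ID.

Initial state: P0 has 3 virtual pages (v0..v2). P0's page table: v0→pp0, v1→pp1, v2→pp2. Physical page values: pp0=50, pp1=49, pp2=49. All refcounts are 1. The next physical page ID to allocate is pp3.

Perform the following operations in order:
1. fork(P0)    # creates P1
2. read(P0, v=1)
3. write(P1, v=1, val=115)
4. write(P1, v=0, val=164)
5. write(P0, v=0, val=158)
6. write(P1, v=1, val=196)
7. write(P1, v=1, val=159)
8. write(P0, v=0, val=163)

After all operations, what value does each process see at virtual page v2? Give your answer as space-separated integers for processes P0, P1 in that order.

Answer: 49 49

Derivation:
Op 1: fork(P0) -> P1. 3 ppages; refcounts: pp0:2 pp1:2 pp2:2
Op 2: read(P0, v1) -> 49. No state change.
Op 3: write(P1, v1, 115). refcount(pp1)=2>1 -> COPY to pp3. 4 ppages; refcounts: pp0:2 pp1:1 pp2:2 pp3:1
Op 4: write(P1, v0, 164). refcount(pp0)=2>1 -> COPY to pp4. 5 ppages; refcounts: pp0:1 pp1:1 pp2:2 pp3:1 pp4:1
Op 5: write(P0, v0, 158). refcount(pp0)=1 -> write in place. 5 ppages; refcounts: pp0:1 pp1:1 pp2:2 pp3:1 pp4:1
Op 6: write(P1, v1, 196). refcount(pp3)=1 -> write in place. 5 ppages; refcounts: pp0:1 pp1:1 pp2:2 pp3:1 pp4:1
Op 7: write(P1, v1, 159). refcount(pp3)=1 -> write in place. 5 ppages; refcounts: pp0:1 pp1:1 pp2:2 pp3:1 pp4:1
Op 8: write(P0, v0, 163). refcount(pp0)=1 -> write in place. 5 ppages; refcounts: pp0:1 pp1:1 pp2:2 pp3:1 pp4:1
P0: v2 -> pp2 = 49
P1: v2 -> pp2 = 49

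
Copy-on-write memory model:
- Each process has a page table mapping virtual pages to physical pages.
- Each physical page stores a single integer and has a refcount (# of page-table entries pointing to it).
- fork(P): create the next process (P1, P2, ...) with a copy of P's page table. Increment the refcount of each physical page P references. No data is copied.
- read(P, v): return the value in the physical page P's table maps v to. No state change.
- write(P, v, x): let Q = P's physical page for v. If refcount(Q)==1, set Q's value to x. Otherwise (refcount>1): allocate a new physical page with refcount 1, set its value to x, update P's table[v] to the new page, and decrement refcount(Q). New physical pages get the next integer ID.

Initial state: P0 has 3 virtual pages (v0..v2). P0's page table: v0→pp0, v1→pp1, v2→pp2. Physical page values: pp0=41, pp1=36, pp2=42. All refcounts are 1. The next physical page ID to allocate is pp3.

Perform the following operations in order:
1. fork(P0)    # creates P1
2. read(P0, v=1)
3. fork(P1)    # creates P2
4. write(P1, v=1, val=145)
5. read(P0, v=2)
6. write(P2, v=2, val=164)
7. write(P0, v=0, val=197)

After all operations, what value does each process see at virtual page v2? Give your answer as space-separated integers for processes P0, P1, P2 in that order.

Answer: 42 42 164

Derivation:
Op 1: fork(P0) -> P1. 3 ppages; refcounts: pp0:2 pp1:2 pp2:2
Op 2: read(P0, v1) -> 36. No state change.
Op 3: fork(P1) -> P2. 3 ppages; refcounts: pp0:3 pp1:3 pp2:3
Op 4: write(P1, v1, 145). refcount(pp1)=3>1 -> COPY to pp3. 4 ppages; refcounts: pp0:3 pp1:2 pp2:3 pp3:1
Op 5: read(P0, v2) -> 42. No state change.
Op 6: write(P2, v2, 164). refcount(pp2)=3>1 -> COPY to pp4. 5 ppages; refcounts: pp0:3 pp1:2 pp2:2 pp3:1 pp4:1
Op 7: write(P0, v0, 197). refcount(pp0)=3>1 -> COPY to pp5. 6 ppages; refcounts: pp0:2 pp1:2 pp2:2 pp3:1 pp4:1 pp5:1
P0: v2 -> pp2 = 42
P1: v2 -> pp2 = 42
P2: v2 -> pp4 = 164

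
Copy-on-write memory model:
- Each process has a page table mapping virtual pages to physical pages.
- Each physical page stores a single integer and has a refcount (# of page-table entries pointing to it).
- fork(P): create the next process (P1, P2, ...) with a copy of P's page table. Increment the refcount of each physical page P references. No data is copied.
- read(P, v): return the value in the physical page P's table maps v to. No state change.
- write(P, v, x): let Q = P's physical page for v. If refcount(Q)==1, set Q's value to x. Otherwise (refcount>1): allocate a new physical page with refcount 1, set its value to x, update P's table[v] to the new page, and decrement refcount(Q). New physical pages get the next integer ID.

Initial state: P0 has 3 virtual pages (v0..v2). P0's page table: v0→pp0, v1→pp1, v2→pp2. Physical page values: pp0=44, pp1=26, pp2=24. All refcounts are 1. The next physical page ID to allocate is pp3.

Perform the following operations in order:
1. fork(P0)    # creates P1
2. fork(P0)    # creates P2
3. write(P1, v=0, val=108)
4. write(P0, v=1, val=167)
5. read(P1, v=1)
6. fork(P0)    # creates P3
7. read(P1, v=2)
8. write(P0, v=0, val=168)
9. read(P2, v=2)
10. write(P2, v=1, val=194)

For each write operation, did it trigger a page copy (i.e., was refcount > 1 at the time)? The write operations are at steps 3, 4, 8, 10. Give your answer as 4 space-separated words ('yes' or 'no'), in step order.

Op 1: fork(P0) -> P1. 3 ppages; refcounts: pp0:2 pp1:2 pp2:2
Op 2: fork(P0) -> P2. 3 ppages; refcounts: pp0:3 pp1:3 pp2:3
Op 3: write(P1, v0, 108). refcount(pp0)=3>1 -> COPY to pp3. 4 ppages; refcounts: pp0:2 pp1:3 pp2:3 pp3:1
Op 4: write(P0, v1, 167). refcount(pp1)=3>1 -> COPY to pp4. 5 ppages; refcounts: pp0:2 pp1:2 pp2:3 pp3:1 pp4:1
Op 5: read(P1, v1) -> 26. No state change.
Op 6: fork(P0) -> P3. 5 ppages; refcounts: pp0:3 pp1:2 pp2:4 pp3:1 pp4:2
Op 7: read(P1, v2) -> 24. No state change.
Op 8: write(P0, v0, 168). refcount(pp0)=3>1 -> COPY to pp5. 6 ppages; refcounts: pp0:2 pp1:2 pp2:4 pp3:1 pp4:2 pp5:1
Op 9: read(P2, v2) -> 24. No state change.
Op 10: write(P2, v1, 194). refcount(pp1)=2>1 -> COPY to pp6. 7 ppages; refcounts: pp0:2 pp1:1 pp2:4 pp3:1 pp4:2 pp5:1 pp6:1

yes yes yes yes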